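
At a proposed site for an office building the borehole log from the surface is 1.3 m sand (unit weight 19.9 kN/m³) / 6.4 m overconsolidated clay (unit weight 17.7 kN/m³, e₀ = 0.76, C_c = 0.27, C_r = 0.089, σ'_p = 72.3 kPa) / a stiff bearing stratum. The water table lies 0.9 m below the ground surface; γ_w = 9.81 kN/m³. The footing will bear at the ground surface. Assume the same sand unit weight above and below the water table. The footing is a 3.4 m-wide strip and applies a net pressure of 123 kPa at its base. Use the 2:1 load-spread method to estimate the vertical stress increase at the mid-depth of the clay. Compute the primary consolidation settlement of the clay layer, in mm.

Mid-depth of clay below the ground surface: z = 1.3 + 6.4/2 = 4.5 m.
Total vertical stress at mid-clay: σ_v = 19.9×1.3 + 17.7×3.2 = 82.51 kPa.
Pore pressure: u = 9.81×(4.5 − 0.9) = 35.316 kPa.
Initial effective stress: σ'_0 = σ_v − u = 82.51 − 35.316 = 47.194 kPa.
Stress increase at mid-clay by the 2:1 spreading method:
Δσ = qB/(B+z) = 123×3.4/(3.4+4.5) = 52.937 kPa
Final effective stress: σ'_f = 47.194 + 52.937 = 100.13 kPa.
σ'_f = 100.13 > σ'_p = 72.3 kPa, so the stress path crosses the preconsolidation pressure — recompression up to σ'_p, then virgin compression beyond:
S_c = H/(1+e₀)·[C_r·log₁₀(σ'_p/σ'_0) + C_c·log₁₀(σ'_f/σ'_p)]
    = 6.4/1.76 × [0.089×log₁₀(72.3/47.194) + 0.27×log₁₀(100.13/72.3)]
    = 3.6364 × [0.016487 + 0.038185] = 0.1988 m

S_c ≈ 199 mm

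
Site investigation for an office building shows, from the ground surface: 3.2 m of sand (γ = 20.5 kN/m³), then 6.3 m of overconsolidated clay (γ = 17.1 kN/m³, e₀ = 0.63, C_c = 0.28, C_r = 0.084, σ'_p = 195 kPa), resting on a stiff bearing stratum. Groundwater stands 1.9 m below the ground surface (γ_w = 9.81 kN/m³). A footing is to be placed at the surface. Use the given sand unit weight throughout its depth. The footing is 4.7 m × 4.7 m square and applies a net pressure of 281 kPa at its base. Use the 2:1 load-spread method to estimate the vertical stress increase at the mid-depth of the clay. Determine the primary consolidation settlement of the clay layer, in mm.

Mid-depth of clay below the ground surface: z = 3.2 + 6.3/2 = 6.35 m.
Total vertical stress at mid-clay: σ_v = 20.5×3.2 + 17.1×3.15 = 119.47 kPa.
Pore pressure: u = 9.81×(6.35 − 1.9) = 43.655 kPa.
Initial effective stress: σ'_0 = σ_v − u = 119.47 − 43.655 = 75.815 kPa.
Stress increase at mid-clay by the 2:1 spreading method:
Δσ = qBL/((B+z)(L+z)) = 281×4.7×4.7/((4.7+6.35)(4.7+6.35)) = 50.837 kPa
Final effective stress: σ'_f = 75.815 + 50.837 = 126.65 kPa.
σ'_f = 126.65 ≤ σ'_p = 195 kPa, so the clay remains overconsolidated and only the recompression index applies:
S_c = C_r·H/(1+e₀)·log₁₀(σ'_f/σ'_0) = 0.084×6.3/1.63×log₁₀(126.65/75.815)
    = 0.32466 × 0.22285 = 0.07235 m

S_c ≈ 72.4 mm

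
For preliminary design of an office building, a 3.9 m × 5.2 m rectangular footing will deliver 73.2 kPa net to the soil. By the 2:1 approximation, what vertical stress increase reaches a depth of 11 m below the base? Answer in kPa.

Δσ_z ≈ 6.15 kPa

By the 2:1 method the load spreads at 1 horizontal : 2 vertical, so at depth z the loaded area has grown by z in each plan dimension:
Δσ = qBL/((B+z)(L+z)) = 73.2×3.9×5.2/((3.9+11)(5.2+11)) = 6.15 kPa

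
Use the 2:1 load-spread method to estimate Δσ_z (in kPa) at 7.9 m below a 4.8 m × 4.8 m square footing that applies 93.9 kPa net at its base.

By the 2:1 method the load spreads at 1 horizontal : 2 vertical, so at depth z the loaded area has grown by z in each plan dimension:
Δσ = qBL/((B+z)(L+z)) = 93.9×4.8×4.8/((4.8+7.9)(4.8+7.9)) = 13.413 kPa

Δσ_z ≈ 13.4 kPa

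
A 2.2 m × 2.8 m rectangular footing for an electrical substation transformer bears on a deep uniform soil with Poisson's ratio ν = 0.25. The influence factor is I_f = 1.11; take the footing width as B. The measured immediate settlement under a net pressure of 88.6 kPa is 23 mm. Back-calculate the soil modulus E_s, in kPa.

E_s ≈ 8820 kPa

S_e = q·B·(1−ν²)/E_s · I_f  ⇒  E_s = q·B·(1−ν²)·I_f / S_e.
E_s = 88.6 × 2.2 × 0.9375 × 1.11 / 0.023 = 8819 kPa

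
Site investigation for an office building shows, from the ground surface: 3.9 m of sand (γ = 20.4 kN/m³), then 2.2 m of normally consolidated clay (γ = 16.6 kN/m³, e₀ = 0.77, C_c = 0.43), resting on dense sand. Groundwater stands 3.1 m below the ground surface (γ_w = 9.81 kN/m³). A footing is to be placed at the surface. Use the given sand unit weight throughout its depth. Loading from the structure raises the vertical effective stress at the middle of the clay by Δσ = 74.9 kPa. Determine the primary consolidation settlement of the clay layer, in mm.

S_c ≈ 155 mm

Mid-depth of clay below the ground surface: z = 3.9 + 2.2/2 = 5 m.
Total vertical stress at mid-clay: σ_v = 20.4×3.9 + 16.6×1.1 = 97.82 kPa.
Pore pressure: u = 9.81×(5 − 3.1) = 18.639 kPa.
Initial effective stress: σ'_0 = σ_v − u = 97.82 − 18.639 = 79.181 kPa.
Final effective stress: σ'_f = σ'_0 + Δσ = 79.181 + 74.9 = 154.08 kPa.
Normally consolidated clay, so the full stress increment lies on the virgin compression line:
S_c = C_c·H/(1+e₀)·log₁₀(σ'_f/σ'_0) = 0.43×2.2/(1+0.77)×log₁₀(154.08/79.181)
    = 0.53446 × 0.28913 = 0.1545 m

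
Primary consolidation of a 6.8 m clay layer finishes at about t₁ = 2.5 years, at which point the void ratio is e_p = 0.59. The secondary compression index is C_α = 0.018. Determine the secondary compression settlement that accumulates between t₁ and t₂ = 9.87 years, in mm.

S_s ≈ 45.9 mm

Secondary compression: S_s = C_α·H/(1+e_p)·log₁₀(t₂/t₁)
S_s = 0.018×6.8/(1+0.59)×log₁₀(9.87/2.5)
    = 0.07698 × 0.5964 = 0.04591 m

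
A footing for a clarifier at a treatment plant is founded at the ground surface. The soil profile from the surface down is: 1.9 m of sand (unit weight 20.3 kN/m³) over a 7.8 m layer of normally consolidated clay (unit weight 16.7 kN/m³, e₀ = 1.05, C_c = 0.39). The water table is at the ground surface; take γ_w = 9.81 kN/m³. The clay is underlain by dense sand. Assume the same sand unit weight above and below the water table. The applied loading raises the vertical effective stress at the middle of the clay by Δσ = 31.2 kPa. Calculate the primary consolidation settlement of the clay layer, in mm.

S_c ≈ 329 mm

Mid-depth of clay below the ground surface: z = 1.9 + 7.8/2 = 5.8 m.
Total vertical stress at mid-clay: σ_v = 20.3×1.9 + 16.7×3.9 = 103.7 kPa.
Pore pressure: u = 9.81×(5.8 − 0) = 56.898 kPa.
Initial effective stress: σ'_0 = σ_v − u = 103.7 − 56.898 = 46.802 kPa.
Final effective stress: σ'_f = σ'_0 + Δσ = 46.802 + 31.2 = 78.002 kPa.
Normally consolidated clay, so the full stress increment lies on the virgin compression line:
S_c = C_c·H/(1+e₀)·log₁₀(σ'_f/σ'_0) = 0.39×7.8/(1+1.05)×log₁₀(78.002/46.802)
    = 1.4839 × 0.22184 = 0.3292 m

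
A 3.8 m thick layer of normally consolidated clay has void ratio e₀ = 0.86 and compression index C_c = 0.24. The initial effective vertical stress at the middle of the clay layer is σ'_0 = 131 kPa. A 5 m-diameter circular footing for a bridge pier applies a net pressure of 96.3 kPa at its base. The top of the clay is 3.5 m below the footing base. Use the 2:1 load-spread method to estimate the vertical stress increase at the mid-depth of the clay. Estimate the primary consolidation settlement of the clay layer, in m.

Mid-depth of clay below the footing base: z = 3.5 + 3.8/2 = 5.4 m.
Stress increase at mid-clay by the 2:1 spreading method:
Δσ ≈ qD²/(D+z)² = 96.3×5²/(5+5.4)² = 22.259 kPa
Final effective stress: σ'_f = σ'_0 + Δσ = 131 + 22.259 = 153.26 kPa.
Normally consolidated clay, so the full stress increment lies on the virgin compression line:
S_c = C_c·H/(1+e₀)·log₁₀(σ'_f/σ'_0) = 0.24×3.8/(1+0.86)×log₁₀(153.26/131)
    = 0.49032 × 0.068158 = 0.03342 m

S_c ≈ 0.0334 m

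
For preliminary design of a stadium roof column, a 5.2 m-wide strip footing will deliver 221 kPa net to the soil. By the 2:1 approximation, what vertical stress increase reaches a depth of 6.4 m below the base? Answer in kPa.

Δσ_z ≈ 99.1 kPa

By the 2:1 method the load spreads at 1 horizontal : 2 vertical, so at depth z the loaded area has grown by z in each plan dimension:
Δσ = qB/(B+z) = 221×5.2/(5.2+6.4) = 99.069 kPa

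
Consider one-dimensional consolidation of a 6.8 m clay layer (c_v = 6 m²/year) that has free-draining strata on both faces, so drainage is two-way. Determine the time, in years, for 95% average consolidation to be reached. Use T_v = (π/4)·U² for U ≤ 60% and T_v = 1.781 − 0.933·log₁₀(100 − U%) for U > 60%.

Drainage path length: H_d = H/2 = 3.4 m (double drainage).
U > 60%: T_v = 1.781 − 0.933·log₁₀(100 − 95) = 1.1289.
t = T_v·H_d²/c_v = 1.1289×3.4²/6 = 2.175 years.

t ≈ 2.18 years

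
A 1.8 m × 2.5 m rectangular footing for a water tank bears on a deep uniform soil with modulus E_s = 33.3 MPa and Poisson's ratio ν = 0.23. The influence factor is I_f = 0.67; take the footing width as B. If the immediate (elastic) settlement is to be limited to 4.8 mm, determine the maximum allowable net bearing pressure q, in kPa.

q ≈ 140 kPa

E_s = 33.3 MPa = 33300 kPa.
S_e = q·B·(1−ν²)/E_s · I_f  ⇒  q = S_e·E_s / (B·(1−ν²)·I_f).
q = 0.0048 × 33300 / (1.8 × 0.9471 × 0.67) = 139.9 kPa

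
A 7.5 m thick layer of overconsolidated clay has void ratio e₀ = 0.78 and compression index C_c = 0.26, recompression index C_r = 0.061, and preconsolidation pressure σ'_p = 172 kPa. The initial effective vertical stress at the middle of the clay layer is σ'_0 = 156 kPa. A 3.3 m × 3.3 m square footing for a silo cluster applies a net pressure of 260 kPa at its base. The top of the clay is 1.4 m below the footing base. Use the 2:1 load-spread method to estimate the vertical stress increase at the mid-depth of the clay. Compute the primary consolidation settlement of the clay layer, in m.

Mid-depth of clay below the footing base: z = 1.4 + 7.5/2 = 5.15 m.
Stress increase at mid-clay by the 2:1 spreading method:
Δσ = qBL/((B+z)(L+z)) = 260×3.3×3.3/((3.3+5.15)(3.3+5.15)) = 39.654 kPa
Final effective stress: σ'_f = 156 + 39.654 = 195.65 kPa.
σ'_f = 195.65 > σ'_p = 172 kPa, so the stress path crosses the preconsolidation pressure — recompression up to σ'_p, then virgin compression beyond:
S_c = H/(1+e₀)·[C_r·log₁₀(σ'_p/σ'_0) + C_c·log₁₀(σ'_f/σ'_p)]
    = 7.5/1.78 × [0.061×log₁₀(172/156) + 0.26×log₁₀(195.65/172)]
    = 4.2135 × [0.0025866 + 0.014547] = 0.07219 m

S_c ≈ 0.0722 m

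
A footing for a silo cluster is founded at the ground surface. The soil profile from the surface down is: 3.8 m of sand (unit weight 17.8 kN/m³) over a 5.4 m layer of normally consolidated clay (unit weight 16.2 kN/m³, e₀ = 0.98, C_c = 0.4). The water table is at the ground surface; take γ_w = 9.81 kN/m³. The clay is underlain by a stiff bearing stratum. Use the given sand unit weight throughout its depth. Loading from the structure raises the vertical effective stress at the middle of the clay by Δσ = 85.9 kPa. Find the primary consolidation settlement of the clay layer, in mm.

Mid-depth of clay below the ground surface: z = 3.8 + 5.4/2 = 6.5 m.
Total vertical stress at mid-clay: σ_v = 17.8×3.8 + 16.2×2.7 = 111.38 kPa.
Pore pressure: u = 9.81×(6.5 − 0) = 63.765 kPa.
Initial effective stress: σ'_0 = σ_v − u = 111.38 − 63.765 = 47.615 kPa.
Final effective stress: σ'_f = σ'_0 + Δσ = 47.615 + 85.9 = 133.52 kPa.
Normally consolidated clay, so the full stress increment lies on the virgin compression line:
S_c = C_c·H/(1+e₀)·log₁₀(σ'_f/σ'_0) = 0.4×5.4/(1+0.98)×log₁₀(133.52/47.615)
    = 1.0909 × 0.4478 = 0.4885 m

S_c ≈ 489 mm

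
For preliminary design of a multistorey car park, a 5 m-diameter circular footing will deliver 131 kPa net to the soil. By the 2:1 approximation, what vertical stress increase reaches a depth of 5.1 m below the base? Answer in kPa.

By the 2:1 method the load spreads at 1 horizontal : 2 vertical, so at depth z the loaded area has grown by z in each plan dimension:
Δσ ≈ qD²/(D+z)² = 131×5²/(5+5.1)² = 32.105 kPa

Δσ_z ≈ 32.1 kPa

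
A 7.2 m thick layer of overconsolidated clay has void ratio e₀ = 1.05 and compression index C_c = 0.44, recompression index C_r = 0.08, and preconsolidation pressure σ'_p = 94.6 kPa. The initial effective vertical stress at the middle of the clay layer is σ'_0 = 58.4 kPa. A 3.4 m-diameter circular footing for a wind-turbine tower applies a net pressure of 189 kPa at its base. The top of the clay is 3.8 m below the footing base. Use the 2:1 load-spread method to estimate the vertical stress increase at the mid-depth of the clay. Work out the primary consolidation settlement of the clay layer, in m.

Mid-depth of clay below the footing base: z = 3.8 + 7.2/2 = 7.4 m.
Stress increase at mid-clay by the 2:1 spreading method:
Δσ ≈ qD²/(D+z)² = 189×3.4²/(3.4+7.4)² = 18.731 kPa
Final effective stress: σ'_f = 58.4 + 18.731 = 77.131 kPa.
σ'_f = 77.131 ≤ σ'_p = 94.6 kPa, so the clay remains overconsolidated and only the recompression index applies:
S_c = C_r·H/(1+e₀)·log₁₀(σ'_f/σ'_0) = 0.08×7.2/2.05×log₁₀(77.131/58.4)
    = 0.28098 × 0.12082 = 0.03395 m

S_c ≈ 0.0339 m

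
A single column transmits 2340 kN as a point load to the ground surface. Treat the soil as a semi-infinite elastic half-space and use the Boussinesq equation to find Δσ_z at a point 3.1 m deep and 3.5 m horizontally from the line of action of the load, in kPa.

Boussinesq vertical stress below a point load on an elastic half-space:
Δσ_z = 3P/(2πz²) · [1 + (r/z)²]^(−5/2)
r/z = 3.5/3.1 = 1.129; [1+(r/z)²]^(−5/2) = 0.12814.
Δσ_z = 3×2340/(2π×3.1²) × 0.12814 = 116.26 × 0.12814 = 14.9 kPa

Δσ_z ≈ 14.9 kPa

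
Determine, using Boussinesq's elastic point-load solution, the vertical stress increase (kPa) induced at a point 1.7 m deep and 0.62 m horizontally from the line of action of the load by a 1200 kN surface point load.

Boussinesq vertical stress below a point load on an elastic half-space:
Δσ_z = 3P/(2πz²) · [1 + (r/z)²]^(−5/2)
r/z = 0.62/1.7 = 0.36471; [1+(r/z)²]^(−5/2) = 0.73184.
Δσ_z = 3×1200/(2π×1.7²) × 0.73184 = 198.26 × 0.73184 = 145.1 kPa

Δσ_z ≈ 145 kPa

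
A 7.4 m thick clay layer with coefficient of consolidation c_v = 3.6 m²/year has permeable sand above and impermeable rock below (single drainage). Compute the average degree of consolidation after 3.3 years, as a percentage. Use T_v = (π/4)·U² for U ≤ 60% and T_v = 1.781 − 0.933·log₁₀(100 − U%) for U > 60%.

Drainage path length: H_d = H = 7.4 m (single drainage).
T_v = c_v·t/H_d² = 3.6×3.3/7.4² = 0.21695.
T_v = 0.21695 corresponds to the U ≤ 60% branch:
U = √(4T_v/π) = 0.5256

U ≈ 52.6 %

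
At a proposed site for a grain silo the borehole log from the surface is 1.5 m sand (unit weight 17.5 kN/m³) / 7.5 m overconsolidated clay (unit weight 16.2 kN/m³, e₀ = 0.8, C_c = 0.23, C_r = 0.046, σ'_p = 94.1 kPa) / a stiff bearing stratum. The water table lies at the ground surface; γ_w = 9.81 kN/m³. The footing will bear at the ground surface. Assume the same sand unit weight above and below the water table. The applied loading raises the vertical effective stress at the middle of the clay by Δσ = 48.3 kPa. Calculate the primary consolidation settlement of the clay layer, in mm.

S_c ≈ 71.5 mm

Mid-depth of clay below the ground surface: z = 1.5 + 7.5/2 = 5.25 m.
Total vertical stress at mid-clay: σ_v = 17.5×1.5 + 16.2×3.75 = 87 kPa.
Pore pressure: u = 9.81×(5.25 − 0) = 51.503 kPa.
Initial effective stress: σ'_0 = σ_v − u = 87 − 51.503 = 35.497 kPa.
Final effective stress: σ'_f = 35.497 + 48.3 = 83.797 kPa.
σ'_f = 83.797 ≤ σ'_p = 94.1 kPa, so the clay remains overconsolidated and only the recompression index applies:
S_c = C_r·H/(1+e₀)·log₁₀(σ'_f/σ'_0) = 0.046×7.5/1.8×log₁₀(83.797/35.497)
    = 0.19167 × 0.37304 = 0.0715 m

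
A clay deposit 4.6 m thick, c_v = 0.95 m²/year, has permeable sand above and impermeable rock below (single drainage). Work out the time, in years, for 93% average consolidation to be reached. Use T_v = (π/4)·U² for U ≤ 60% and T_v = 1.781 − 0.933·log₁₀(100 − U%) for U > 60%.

t ≈ 22.1 years

Drainage path length: H_d = H = 4.6 m (single drainage).
U > 60%: T_v = 1.781 − 0.933·log₁₀(100 − 93) = 0.99252.
t = T_v·H_d²/c_v = 0.99252×4.6²/0.95 = 22.11 years.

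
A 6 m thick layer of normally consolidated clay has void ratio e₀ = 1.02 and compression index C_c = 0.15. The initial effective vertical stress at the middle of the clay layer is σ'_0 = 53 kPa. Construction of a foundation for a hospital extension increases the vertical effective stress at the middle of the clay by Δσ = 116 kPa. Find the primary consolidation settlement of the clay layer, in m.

Final effective stress: σ'_f = σ'_0 + Δσ = 53 + 116 = 169 kPa.
Normally consolidated clay, so the full stress increment lies on the virgin compression line:
S_c = C_c·H/(1+e₀)·log₁₀(σ'_f/σ'_0) = 0.15×6/(1+1.02)×log₁₀(169/53)
    = 0.44554 × 0.50361 = 0.2244 m

S_c ≈ 0.224 m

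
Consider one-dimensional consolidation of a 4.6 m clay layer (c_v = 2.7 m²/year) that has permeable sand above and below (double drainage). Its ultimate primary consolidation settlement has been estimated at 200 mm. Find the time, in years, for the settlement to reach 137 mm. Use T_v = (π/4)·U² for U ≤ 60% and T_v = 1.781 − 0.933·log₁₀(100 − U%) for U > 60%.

Drainage path length: H_d = H/2 = 2.3 m (double drainage).
U = S(t)/S_ult = 137/200 = 0.685.
U > 60%: T_v = 1.781 − 0.933·log₁₀(100 − 68.5) = 0.38308.
t = T_v·H_d²/c_v = 0.38308×2.3²/2.7 = 0.7506 years.

t ≈ 0.751 years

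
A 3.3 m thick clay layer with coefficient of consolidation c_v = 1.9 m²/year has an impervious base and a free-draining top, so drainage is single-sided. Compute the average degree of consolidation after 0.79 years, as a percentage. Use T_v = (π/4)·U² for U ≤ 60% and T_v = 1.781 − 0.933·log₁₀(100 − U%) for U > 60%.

U ≈ 41.9 %

Drainage path length: H_d = H = 3.3 m (single drainage).
T_v = c_v·t/H_d² = 1.9×0.79/3.3² = 0.13783.
T_v = 0.13783 corresponds to the U ≤ 60% branch:
U = √(4T_v/π) = 0.4189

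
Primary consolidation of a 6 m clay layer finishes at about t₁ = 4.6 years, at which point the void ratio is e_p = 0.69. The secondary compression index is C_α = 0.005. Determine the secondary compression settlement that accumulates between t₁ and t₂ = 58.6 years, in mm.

S_s ≈ 19.6 mm

Secondary compression: S_s = C_α·H/(1+e_p)·log₁₀(t₂/t₁)
S_s = 0.005×6/(1+0.69)×log₁₀(58.6/4.6)
    = 0.01775 × 1.105 = 0.01962 m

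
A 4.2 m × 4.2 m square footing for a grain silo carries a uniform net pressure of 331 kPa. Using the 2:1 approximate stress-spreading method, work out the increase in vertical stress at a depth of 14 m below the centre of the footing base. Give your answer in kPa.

Δσ_z ≈ 17.6 kPa

By the 2:1 method the load spreads at 1 horizontal : 2 vertical, so at depth z the loaded area has grown by z in each plan dimension:
Δσ = qBL/((B+z)(L+z)) = 331×4.2×4.2/((4.2+14)(4.2+14)) = 17.627 kPa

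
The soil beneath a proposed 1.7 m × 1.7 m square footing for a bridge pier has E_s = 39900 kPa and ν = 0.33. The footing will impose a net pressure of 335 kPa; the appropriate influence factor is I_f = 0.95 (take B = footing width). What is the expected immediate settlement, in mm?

S_e ≈ 12.1 mm

Immediate (elastic) settlement: S_e = q·B·(1−ν²)/E_s · I_f.
S_e = 335 × 1.7 × (1 − 0.33²) / 39900 × 0.95
    = 335 × 1.7 × 0.8911 / 39900 × 0.95
    = 0.01208 m = 12.08 mm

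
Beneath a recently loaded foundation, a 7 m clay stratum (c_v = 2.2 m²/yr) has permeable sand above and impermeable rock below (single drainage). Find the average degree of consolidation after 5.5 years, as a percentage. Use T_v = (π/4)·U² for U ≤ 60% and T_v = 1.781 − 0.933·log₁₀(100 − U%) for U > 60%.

U ≈ 56.1 %

Drainage path length: H_d = H = 7 m (single drainage).
T_v = c_v·t/H_d² = 2.2×5.5/7² = 0.24694.
T_v = 0.24694 corresponds to the U ≤ 60% branch:
U = √(4T_v/π) = 0.5607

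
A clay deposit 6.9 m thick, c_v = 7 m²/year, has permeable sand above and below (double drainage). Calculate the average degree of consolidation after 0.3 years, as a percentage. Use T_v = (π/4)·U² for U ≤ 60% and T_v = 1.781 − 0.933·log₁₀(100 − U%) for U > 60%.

Drainage path length: H_d = H/2 = 3.45 m (double drainage).
T_v = c_v·t/H_d² = 7×0.3/3.45² = 0.17643.
T_v = 0.17643 corresponds to the U ≤ 60% branch:
U = √(4T_v/π) = 0.474

U ≈ 47.4 %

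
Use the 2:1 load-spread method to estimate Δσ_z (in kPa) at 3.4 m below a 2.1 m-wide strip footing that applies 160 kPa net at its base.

By the 2:1 method the load spreads at 1 horizontal : 2 vertical, so at depth z the loaded area has grown by z in each plan dimension:
Δσ = qB/(B+z) = 160×2.1/(2.1+3.4) = 61.091 kPa

Δσ_z ≈ 61.1 kPa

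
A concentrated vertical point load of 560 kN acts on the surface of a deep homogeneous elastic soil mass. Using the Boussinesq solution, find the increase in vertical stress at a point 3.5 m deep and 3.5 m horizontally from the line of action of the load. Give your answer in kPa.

Boussinesq vertical stress below a point load on an elastic half-space:
Δσ_z = 3P/(2πz²) · [1 + (r/z)²]^(−5/2)
r/z = 3.5/3.5 = 1; [1+(r/z)²]^(−5/2) = 0.17678.
Δσ_z = 3×560/(2π×3.5²) × 0.17678 = 21.827 × 0.17678 = 3.859 kPa

Δσ_z ≈ 3.86 kPa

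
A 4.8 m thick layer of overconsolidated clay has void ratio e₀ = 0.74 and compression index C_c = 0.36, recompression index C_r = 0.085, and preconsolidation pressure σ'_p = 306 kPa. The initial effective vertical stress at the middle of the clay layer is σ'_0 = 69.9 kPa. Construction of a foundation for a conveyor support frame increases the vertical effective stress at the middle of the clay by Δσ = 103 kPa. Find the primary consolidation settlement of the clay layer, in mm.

Final effective stress: σ'_f = 69.9 + 103 = 172.9 kPa.
σ'_f = 172.9 ≤ σ'_p = 306 kPa, so the clay remains overconsolidated and only the recompression index applies:
S_c = C_r·H/(1+e₀)·log₁₀(σ'_f/σ'_0) = 0.085×4.8/1.74×log₁₀(172.9/69.9)
    = 0.23448 × 0.39332 = 0.09223 m

S_c ≈ 92.2 mm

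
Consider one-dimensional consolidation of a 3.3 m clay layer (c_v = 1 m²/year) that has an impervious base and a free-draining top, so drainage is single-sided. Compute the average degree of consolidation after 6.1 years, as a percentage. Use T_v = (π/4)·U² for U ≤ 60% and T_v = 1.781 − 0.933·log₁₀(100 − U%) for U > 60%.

U ≈ 79.7 %

Drainage path length: H_d = H = 3.3 m (single drainage).
T_v = c_v·t/H_d² = 1×6.1/3.3² = 0.56015.
T_v = 0.56015 corresponds to the U > 60% branch:
U = 1 − 10^((1.781 − T_v)/0.933)/100 = 0.7965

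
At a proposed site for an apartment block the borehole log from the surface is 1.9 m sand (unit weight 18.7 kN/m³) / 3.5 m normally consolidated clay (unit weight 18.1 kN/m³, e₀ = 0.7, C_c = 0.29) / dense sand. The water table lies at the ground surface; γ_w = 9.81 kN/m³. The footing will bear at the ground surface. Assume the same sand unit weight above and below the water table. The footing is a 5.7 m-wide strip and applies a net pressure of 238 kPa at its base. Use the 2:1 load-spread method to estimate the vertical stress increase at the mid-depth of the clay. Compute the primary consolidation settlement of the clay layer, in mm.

Mid-depth of clay below the ground surface: z = 1.9 + 3.5/2 = 3.65 m.
Total vertical stress at mid-clay: σ_v = 18.7×1.9 + 18.1×1.75 = 67.205 kPa.
Pore pressure: u = 9.81×(3.65 − 0) = 35.806 kPa.
Initial effective stress: σ'_0 = σ_v − u = 67.205 − 35.806 = 31.399 kPa.
Stress increase at mid-clay by the 2:1 spreading method:
Δσ = qB/(B+z) = 238×5.7/(5.7+3.65) = 145.09 kPa
Final effective stress: σ'_f = σ'_0 + Δσ = 31.399 + 145.09 = 176.49 kPa.
Normally consolidated clay, so the full stress increment lies on the virgin compression line:
S_c = C_c·H/(1+e₀)·log₁₀(σ'_f/σ'_0) = 0.29×3.5/(1+0.7)×log₁₀(176.49/31.399)
    = 0.59706 × 0.7498 = 0.4477 m

S_c ≈ 448 mm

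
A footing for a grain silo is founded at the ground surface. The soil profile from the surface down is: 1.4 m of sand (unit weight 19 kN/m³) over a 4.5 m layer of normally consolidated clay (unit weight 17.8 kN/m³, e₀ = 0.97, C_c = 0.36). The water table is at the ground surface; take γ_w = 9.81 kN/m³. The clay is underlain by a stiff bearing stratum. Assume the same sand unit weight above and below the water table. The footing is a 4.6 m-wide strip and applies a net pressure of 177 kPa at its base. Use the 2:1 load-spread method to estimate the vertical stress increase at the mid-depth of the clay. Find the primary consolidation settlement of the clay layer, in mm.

Mid-depth of clay below the ground surface: z = 1.4 + 4.5/2 = 3.65 m.
Total vertical stress at mid-clay: σ_v = 19×1.4 + 17.8×2.25 = 66.65 kPa.
Pore pressure: u = 9.81×(3.65 − 0) = 35.806 kPa.
Initial effective stress: σ'_0 = σ_v − u = 66.65 − 35.806 = 30.844 kPa.
Stress increase at mid-clay by the 2:1 spreading method:
Δσ = qB/(B+z) = 177×4.6/(4.6+3.65) = 98.691 kPa
Final effective stress: σ'_f = σ'_0 + Δσ = 30.844 + 98.691 = 129.53 kPa.
Normally consolidated clay, so the full stress increment lies on the virgin compression line:
S_c = C_c·H/(1+e₀)·log₁₀(σ'_f/σ'_0) = 0.36×4.5/(1+0.97)×log₁₀(129.53/30.844)
    = 0.82234 × 0.6232 = 0.5125 m

S_c ≈ 512 mm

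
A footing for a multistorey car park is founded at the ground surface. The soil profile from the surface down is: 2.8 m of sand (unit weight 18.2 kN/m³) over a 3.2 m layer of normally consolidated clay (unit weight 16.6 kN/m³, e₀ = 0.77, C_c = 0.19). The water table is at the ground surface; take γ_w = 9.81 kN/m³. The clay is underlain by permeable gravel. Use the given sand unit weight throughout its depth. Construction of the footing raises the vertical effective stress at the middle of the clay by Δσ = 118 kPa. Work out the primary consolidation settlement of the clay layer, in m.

Mid-depth of clay below the ground surface: z = 2.8 + 3.2/2 = 4.4 m.
Total vertical stress at mid-clay: σ_v = 18.2×2.8 + 16.6×1.6 = 77.52 kPa.
Pore pressure: u = 9.81×(4.4 − 0) = 43.164 kPa.
Initial effective stress: σ'_0 = σ_v − u = 77.52 − 43.164 = 34.356 kPa.
Final effective stress: σ'_f = σ'_0 + Δσ = 34.356 + 118 = 152.36 kPa.
Normally consolidated clay, so the full stress increment lies on the virgin compression line:
S_c = C_c·H/(1+e₀)·log₁₀(σ'_f/σ'_0) = 0.19×3.2/(1+0.77)×log₁₀(152.36/34.356)
    = 0.3435 × 0.64687 = 0.2222 m

S_c ≈ 0.222 m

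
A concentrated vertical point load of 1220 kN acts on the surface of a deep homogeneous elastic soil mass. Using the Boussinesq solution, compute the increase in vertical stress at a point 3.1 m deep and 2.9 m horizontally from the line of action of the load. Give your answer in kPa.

Boussinesq vertical stress below a point load on an elastic half-space:
Δσ_z = 3P/(2πz²) · [1 + (r/z)²]^(−5/2)
r/z = 2.9/3.1 = 0.93548; [1+(r/z)²]^(−5/2) = 0.20769.
Δσ_z = 3×1220/(2π×3.1²) × 0.20769 = 60.615 × 0.20769 = 12.59 kPa

Δσ_z ≈ 12.6 kPa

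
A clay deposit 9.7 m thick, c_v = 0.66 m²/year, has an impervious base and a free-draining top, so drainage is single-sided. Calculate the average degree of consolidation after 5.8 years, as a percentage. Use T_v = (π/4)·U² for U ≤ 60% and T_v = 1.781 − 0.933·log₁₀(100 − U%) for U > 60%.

Drainage path length: H_d = H = 9.7 m (single drainage).
T_v = c_v·t/H_d² = 0.66×5.8/9.7² = 0.040684.
T_v = 0.040684 corresponds to the U ≤ 60% branch:
U = √(4T_v/π) = 0.2276

U ≈ 22.8 %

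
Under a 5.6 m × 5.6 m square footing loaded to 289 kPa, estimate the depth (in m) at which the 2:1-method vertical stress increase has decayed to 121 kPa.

z ≈ 3.05 m

2:1 spreading — at depth z the loaded area has grown by z in each plan dimension:
qB²/(B+z)² = Δσ_z ⇒ z = B(√(q/Δσ_z) − 1) = 5.6×(√(289/121) − 1) = 3.055 m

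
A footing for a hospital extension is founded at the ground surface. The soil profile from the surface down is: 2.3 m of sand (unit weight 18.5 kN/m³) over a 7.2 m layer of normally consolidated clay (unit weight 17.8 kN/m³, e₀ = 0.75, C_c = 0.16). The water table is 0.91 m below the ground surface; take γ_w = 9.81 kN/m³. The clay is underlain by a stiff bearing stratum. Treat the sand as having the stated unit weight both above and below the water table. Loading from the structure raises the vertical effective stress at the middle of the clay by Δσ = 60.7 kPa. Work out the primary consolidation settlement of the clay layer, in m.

Mid-depth of clay below the ground surface: z = 2.3 + 7.2/2 = 5.9 m.
Total vertical stress at mid-clay: σ_v = 18.5×2.3 + 17.8×3.6 = 106.63 kPa.
Pore pressure: u = 9.81×(5.9 − 0.91) = 48.952 kPa.
Initial effective stress: σ'_0 = σ_v − u = 106.63 − 48.952 = 57.678 kPa.
Final effective stress: σ'_f = σ'_0 + Δσ = 57.678 + 60.7 = 118.38 kPa.
Normally consolidated clay, so the full stress increment lies on the virgin compression line:
S_c = C_c·H/(1+e₀)·log₁₀(σ'_f/σ'_0) = 0.16×7.2/(1+0.75)×log₁₀(118.38/57.678)
    = 0.65829 × 0.31227 = 0.2056 m

S_c ≈ 0.206 m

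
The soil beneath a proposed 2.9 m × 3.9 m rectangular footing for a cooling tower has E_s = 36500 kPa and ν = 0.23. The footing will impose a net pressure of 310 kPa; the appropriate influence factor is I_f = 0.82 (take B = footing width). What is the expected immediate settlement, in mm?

Immediate (elastic) settlement: S_e = q·B·(1−ν²)/E_s · I_f.
S_e = 310 × 2.9 × (1 − 0.23²) / 36500 × 0.82
    = 310 × 2.9 × 0.9471 / 36500 × 0.82
    = 0.01913 m = 19.13 mm

S_e ≈ 19.1 mm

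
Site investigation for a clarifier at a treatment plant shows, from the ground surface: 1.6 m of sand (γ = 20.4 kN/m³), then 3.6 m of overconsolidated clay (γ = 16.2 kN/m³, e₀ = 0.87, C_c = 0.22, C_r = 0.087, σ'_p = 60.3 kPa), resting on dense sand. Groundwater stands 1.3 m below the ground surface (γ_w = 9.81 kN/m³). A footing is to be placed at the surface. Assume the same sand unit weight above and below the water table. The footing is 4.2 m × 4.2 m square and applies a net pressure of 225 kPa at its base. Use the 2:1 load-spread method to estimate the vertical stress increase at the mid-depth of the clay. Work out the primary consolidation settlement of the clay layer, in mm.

Mid-depth of clay below the ground surface: z = 1.6 + 3.6/2 = 3.4 m.
Total vertical stress at mid-clay: σ_v = 20.4×1.6 + 16.2×1.8 = 61.8 kPa.
Pore pressure: u = 9.81×(3.4 − 1.3) = 20.601 kPa.
Initial effective stress: σ'_0 = σ_v − u = 61.8 − 20.601 = 41.199 kPa.
Stress increase at mid-clay by the 2:1 spreading method:
Δσ = qBL/((B+z)(L+z)) = 225×4.2×4.2/((4.2+3.4)(4.2+3.4)) = 68.715 kPa
Final effective stress: σ'_f = 41.199 + 68.715 = 109.91 kPa.
σ'_f = 109.91 > σ'_p = 60.3 kPa, so the stress path crosses the preconsolidation pressure — recompression up to σ'_p, then virgin compression beyond:
S_c = H/(1+e₀)·[C_r·log₁₀(σ'_p/σ'_0) + C_c·log₁₀(σ'_f/σ'_p)]
    = 3.6/1.87 × [0.087×log₁₀(60.3/41.199) + 0.22×log₁₀(109.91/60.3)]
    = 1.9251 × [0.014392 + 0.057358] = 0.1381 m

S_c ≈ 138 mm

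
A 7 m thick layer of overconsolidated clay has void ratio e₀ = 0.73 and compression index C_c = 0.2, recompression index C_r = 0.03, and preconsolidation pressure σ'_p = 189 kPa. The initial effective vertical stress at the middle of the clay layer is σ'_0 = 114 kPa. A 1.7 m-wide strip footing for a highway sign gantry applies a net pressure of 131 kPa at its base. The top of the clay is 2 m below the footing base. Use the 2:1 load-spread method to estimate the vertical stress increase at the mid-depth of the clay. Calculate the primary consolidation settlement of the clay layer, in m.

S_c ≈ 0.0127 m

Mid-depth of clay below the footing base: z = 2 + 7/2 = 5.5 m.
Stress increase at mid-clay by the 2:1 spreading method:
Δσ = qB/(B+z) = 131×1.7/(1.7+5.5) = 30.931 kPa
Final effective stress: σ'_f = 114 + 30.931 = 144.93 kPa.
σ'_f = 144.93 ≤ σ'_p = 189 kPa, so the clay remains overconsolidated and only the recompression index applies:
S_c = C_r·H/(1+e₀)·log₁₀(σ'_f/σ'_0) = 0.03×7/1.73×log₁₀(144.93/114)
    = 0.12139 × 0.10425 = 0.01265 m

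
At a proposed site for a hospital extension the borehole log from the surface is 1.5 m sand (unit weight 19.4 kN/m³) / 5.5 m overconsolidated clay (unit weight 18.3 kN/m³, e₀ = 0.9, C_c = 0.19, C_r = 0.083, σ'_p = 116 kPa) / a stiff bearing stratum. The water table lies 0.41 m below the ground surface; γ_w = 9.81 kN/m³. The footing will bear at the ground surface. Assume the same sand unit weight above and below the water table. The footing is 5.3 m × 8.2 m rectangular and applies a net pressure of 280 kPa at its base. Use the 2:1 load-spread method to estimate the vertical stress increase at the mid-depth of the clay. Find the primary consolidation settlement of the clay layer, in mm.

Mid-depth of clay below the ground surface: z = 1.5 + 5.5/2 = 4.25 m.
Total vertical stress at mid-clay: σ_v = 19.4×1.5 + 18.3×2.75 = 79.425 kPa.
Pore pressure: u = 9.81×(4.25 − 0.41) = 37.67 kPa.
Initial effective stress: σ'_0 = σ_v − u = 79.425 − 37.67 = 41.755 kPa.
Stress increase at mid-clay by the 2:1 spreading method:
Δσ = qBL/((B+z)(L+z)) = 280×5.3×8.2/((5.3+4.25)(8.2+4.25)) = 102.35 kPa
Final effective stress: σ'_f = 41.755 + 102.35 = 144.1 kPa.
σ'_f = 144.1 > σ'_p = 116 kPa, so the stress path crosses the preconsolidation pressure — recompression up to σ'_p, then virgin compression beyond:
S_c = H/(1+e₀)·[C_r·log₁₀(σ'_p/σ'_0) + C_c·log₁₀(σ'_f/σ'_p)]
    = 5.5/1.9 × [0.083×log₁₀(116/41.755) + 0.19×log₁₀(144.1/116)]
    = 2.8947 × [0.036831 + 0.017899] = 0.1584 m

S_c ≈ 158 mm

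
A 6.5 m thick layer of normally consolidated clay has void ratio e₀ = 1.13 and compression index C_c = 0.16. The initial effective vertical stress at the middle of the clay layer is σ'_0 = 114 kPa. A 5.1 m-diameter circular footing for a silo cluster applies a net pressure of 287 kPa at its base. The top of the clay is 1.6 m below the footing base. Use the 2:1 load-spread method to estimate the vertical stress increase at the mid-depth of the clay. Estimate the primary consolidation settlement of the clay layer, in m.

Mid-depth of clay below the footing base: z = 1.6 + 6.5/2 = 4.85 m.
Stress increase at mid-clay by the 2:1 spreading method:
Δσ ≈ qD²/(D+z)² = 287×5.1²/(5.1+4.85)² = 75.401 kPa
Final effective stress: σ'_f = σ'_0 + Δσ = 114 + 75.401 = 189.4 kPa.
Normally consolidated clay, so the full stress increment lies on the virgin compression line:
S_c = C_c·H/(1+e₀)·log₁₀(σ'_f/σ'_0) = 0.16×6.5/(1+1.13)×log₁₀(189.4/114)
    = 0.48826 × 0.22048 = 0.1077 m

S_c ≈ 0.108 m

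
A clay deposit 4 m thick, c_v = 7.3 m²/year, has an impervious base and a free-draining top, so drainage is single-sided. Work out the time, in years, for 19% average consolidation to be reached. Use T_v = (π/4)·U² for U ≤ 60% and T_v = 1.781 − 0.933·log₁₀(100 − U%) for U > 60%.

t ≈ 0.0621 years

Drainage path length: H_d = H = 4 m (single drainage).
U ≤ 60%: T_v = (π/4)·U² = (π/4)×0.19² = 0.028353.
t = T_v·H_d²/c_v = 0.028353×4²/7.3 = 0.06214 years.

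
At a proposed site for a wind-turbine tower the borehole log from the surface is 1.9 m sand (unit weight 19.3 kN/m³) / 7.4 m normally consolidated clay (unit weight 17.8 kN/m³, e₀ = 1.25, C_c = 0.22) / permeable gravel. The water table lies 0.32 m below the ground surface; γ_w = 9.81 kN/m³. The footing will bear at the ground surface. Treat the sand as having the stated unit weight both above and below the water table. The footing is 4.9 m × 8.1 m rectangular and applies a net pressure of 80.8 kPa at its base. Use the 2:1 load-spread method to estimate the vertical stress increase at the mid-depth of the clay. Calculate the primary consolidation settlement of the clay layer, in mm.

S_c ≈ 114 mm

Mid-depth of clay below the ground surface: z = 1.9 + 7.4/2 = 5.6 m.
Total vertical stress at mid-clay: σ_v = 19.3×1.9 + 17.8×3.7 = 102.53 kPa.
Pore pressure: u = 9.81×(5.6 − 0.32) = 51.797 kPa.
Initial effective stress: σ'_0 = σ_v − u = 102.53 − 51.797 = 50.733 kPa.
Stress increase at mid-clay by the 2:1 spreading method:
Δσ = qBL/((B+z)(L+z)) = 80.8×4.9×8.1/((4.9+5.6)(8.1+5.6)) = 22.294 kPa
Final effective stress: σ'_f = σ'_0 + Δσ = 50.733 + 22.294 = 73.027 kPa.
Normally consolidated clay, so the full stress increment lies on the virgin compression line:
S_c = C_c·H/(1+e₀)·log₁₀(σ'_f/σ'_0) = 0.22×7.4/(1+1.25)×log₁₀(73.027/50.733)
    = 0.72356 × 0.15819 = 0.1145 m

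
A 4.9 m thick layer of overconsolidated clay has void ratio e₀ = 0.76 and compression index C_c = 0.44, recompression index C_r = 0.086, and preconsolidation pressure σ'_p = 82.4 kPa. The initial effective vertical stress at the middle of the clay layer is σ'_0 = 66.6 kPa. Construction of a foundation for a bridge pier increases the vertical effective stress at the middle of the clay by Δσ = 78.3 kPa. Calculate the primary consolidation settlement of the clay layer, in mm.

Final effective stress: σ'_f = 66.6 + 78.3 = 144.9 kPa.
σ'_f = 144.9 > σ'_p = 82.4 kPa, so the stress path crosses the preconsolidation pressure — recompression up to σ'_p, then virgin compression beyond:
S_c = H/(1+e₀)·[C_r·log₁₀(σ'_p/σ'_0) + C_c·log₁₀(σ'_f/σ'_p)]
    = 4.9/1.76 × [0.086×log₁₀(82.4/66.6) + 0.44×log₁₀(144.9/82.4)]
    = 2.7841 × [0.007951 + 0.10786] = 0.3224 m

S_c ≈ 322 mm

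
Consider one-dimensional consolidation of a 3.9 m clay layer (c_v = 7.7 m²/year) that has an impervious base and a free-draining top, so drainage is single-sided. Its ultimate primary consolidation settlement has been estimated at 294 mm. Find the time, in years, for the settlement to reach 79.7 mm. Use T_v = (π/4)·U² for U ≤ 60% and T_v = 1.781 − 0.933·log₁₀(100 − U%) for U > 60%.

Drainage path length: H_d = H = 3.9 m (single drainage).
U = S(t)/S_ult = 79.7/294 = 0.2711.
U ≤ 60%: T_v = (π/4)·U² = (π/4)×0.27109² = 0.057718.
t = T_v·H_d²/c_v = 0.057718×3.9²/7.7 = 0.114 years.

t ≈ 0.114 years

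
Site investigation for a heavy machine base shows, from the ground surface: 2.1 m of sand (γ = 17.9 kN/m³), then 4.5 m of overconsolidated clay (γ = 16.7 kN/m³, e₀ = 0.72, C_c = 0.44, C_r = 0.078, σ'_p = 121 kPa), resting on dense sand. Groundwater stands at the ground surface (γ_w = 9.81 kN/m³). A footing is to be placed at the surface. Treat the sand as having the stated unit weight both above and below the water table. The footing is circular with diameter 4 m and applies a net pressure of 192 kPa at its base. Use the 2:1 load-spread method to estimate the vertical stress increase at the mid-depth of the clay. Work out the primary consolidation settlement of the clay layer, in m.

S_c ≈ 0.076 m

Mid-depth of clay below the ground surface: z = 2.1 + 4.5/2 = 4.35 m.
Total vertical stress at mid-clay: σ_v = 17.9×2.1 + 16.7×2.25 = 75.165 kPa.
Pore pressure: u = 9.81×(4.35 − 0) = 42.673 kPa.
Initial effective stress: σ'_0 = σ_v − u = 75.165 − 42.673 = 32.492 kPa.
Stress increase at mid-clay by the 2:1 spreading method:
Δσ ≈ qD²/(D+z)² = 192×4²/(4+4.35)² = 44.06 kPa
Final effective stress: σ'_f = 32.492 + 44.06 = 76.552 kPa.
σ'_f = 76.552 ≤ σ'_p = 121 kPa, so the clay remains overconsolidated and only the recompression index applies:
S_c = C_r·H/(1+e₀)·log₁₀(σ'_f/σ'_0) = 0.078×4.5/1.72×log₁₀(76.552/32.492)
    = 0.20407 × 0.37218 = 0.07595 m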